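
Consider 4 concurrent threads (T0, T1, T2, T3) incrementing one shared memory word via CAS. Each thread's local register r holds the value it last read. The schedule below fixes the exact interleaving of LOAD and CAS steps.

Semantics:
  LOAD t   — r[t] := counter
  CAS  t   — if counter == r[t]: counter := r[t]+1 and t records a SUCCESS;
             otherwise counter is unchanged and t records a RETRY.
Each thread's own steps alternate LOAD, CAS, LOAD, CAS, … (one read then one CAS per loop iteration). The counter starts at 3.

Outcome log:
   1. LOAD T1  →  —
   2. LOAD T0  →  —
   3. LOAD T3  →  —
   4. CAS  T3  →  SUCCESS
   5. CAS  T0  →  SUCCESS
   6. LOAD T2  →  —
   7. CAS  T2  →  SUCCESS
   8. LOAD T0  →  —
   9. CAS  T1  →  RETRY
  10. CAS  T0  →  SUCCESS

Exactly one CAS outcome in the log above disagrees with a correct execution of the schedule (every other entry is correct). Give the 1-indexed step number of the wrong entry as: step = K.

Re-executing:
[1] T1.load  rd  (counter 3, T1.r 3)
[2] T0.load  rd  (counter 3, T0.r 3)
[3] T3.load  rd  (counter 3, T3.r 3)
[4] T3.cas  hit  (counter 4, T3.r 3)
[5] T0.cas  miss  (counter 4, T0.r 3)
[6] T2.load  rd  (counter 4, T2.r 4)
[7] T2.cas  hit  (counter 5, T2.r 4)
[8] T0.load  rd  (counter 5, T0.r 5)
[9] T1.cas  miss  (counter 5, T1.r 3)
[10] T0.cas  hit  (counter 6, T0.r 5)
Mismatch at 5.

step = 5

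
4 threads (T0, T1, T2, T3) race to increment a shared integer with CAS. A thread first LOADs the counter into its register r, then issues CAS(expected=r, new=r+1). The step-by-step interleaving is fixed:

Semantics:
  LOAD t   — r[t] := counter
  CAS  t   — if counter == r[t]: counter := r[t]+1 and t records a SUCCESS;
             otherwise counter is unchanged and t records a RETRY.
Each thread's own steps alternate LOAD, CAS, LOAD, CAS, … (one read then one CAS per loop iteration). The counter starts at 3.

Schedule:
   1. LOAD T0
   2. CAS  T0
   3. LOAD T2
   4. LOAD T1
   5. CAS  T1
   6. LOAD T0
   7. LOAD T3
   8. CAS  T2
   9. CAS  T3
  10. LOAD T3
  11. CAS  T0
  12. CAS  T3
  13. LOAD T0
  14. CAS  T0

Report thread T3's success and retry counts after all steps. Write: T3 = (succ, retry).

[1] T0.load  rd  (counter 3, T0.r 3)
[2] T0.cas  hit  (counter 4, T0.r 3)
[3] T2.load  rd  (counter 4, T2.r 4)
[4] T1.load  rd  (counter 4, T1.r 4)
[5] T1.cas  hit  (counter 5, T1.r 4)
[6] T0.load  rd  (counter 5, T0.r 5)
[7] T3.load  rd  (counter 5, T3.r 5)
[8] T2.cas  miss  (counter 5, T2.r 4)
[9] T3.cas  hit  (counter 6, T3.r 5)
[10] T3.load  rd  (counter 6, T3.r 6)
[11] T0.cas  miss  (counter 6, T0.r 5)
[12] T3.cas  hit  (counter 7, T3.r 6)
[13] T0.load  rd  (counter 7, T0.r 7)
[14] T0.cas  hit  (counter 8, T0.r 7)

T3 = (2, 0)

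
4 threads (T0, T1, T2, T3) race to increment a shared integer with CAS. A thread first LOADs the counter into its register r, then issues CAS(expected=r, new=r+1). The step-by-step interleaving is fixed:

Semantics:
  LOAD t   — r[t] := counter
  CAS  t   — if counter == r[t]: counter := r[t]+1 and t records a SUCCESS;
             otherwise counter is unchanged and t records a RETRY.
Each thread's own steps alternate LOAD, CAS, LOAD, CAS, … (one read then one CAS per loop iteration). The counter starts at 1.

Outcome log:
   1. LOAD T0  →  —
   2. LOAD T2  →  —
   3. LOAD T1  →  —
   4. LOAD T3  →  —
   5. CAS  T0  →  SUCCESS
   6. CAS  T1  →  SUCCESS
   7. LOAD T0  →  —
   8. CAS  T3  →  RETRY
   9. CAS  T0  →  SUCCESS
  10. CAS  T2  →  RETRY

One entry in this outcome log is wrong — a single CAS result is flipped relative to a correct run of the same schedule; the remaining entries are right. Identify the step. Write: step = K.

Reference trace:
   1) LOAD T0:  M=1  r_T0=1
   2) LOAD T2:  M=1  r_T2=1
   3) LOAD T1:  M=1  r_T1=1
   4) LOAD T3:  M=1  r_T3=1
   5) CAS  T0:  M=2  r_T0=1 ✓
   6) CAS  T1:  M=2  r_T1=1 ✗
   7) LOAD T0:  M=2  r_T0=2
   8) CAS  T3:  M=2  r_T3=1 ✗
   9) CAS  T0:  M=3  r_T0=2 ✓
  10) CAS  T2:  M=3  r_T2=1 ✗
Mismatch at 6.

step = 6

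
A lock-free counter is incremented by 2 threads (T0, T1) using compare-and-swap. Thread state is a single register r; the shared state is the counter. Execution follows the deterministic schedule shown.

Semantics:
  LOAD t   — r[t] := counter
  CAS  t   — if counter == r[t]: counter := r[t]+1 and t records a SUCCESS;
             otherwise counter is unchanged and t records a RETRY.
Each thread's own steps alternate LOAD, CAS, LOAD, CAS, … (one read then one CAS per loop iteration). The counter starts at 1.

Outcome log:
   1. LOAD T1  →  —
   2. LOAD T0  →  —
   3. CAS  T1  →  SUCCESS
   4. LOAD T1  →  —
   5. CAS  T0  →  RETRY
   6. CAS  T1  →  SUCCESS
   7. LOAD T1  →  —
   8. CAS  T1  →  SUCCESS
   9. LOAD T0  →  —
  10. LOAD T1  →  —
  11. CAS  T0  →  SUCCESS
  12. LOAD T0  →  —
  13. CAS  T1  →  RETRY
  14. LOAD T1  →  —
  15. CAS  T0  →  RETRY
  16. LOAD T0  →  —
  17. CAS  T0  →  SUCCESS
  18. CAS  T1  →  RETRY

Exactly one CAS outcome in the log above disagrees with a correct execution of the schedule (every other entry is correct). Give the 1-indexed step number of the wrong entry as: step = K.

Correct run:
step 1: T1 LOAD ⇒ load; ctr=1 reg=1
step 2: T0 LOAD ⇒ load; ctr=1 reg=1
step 3: T1 CAS ⇒ ok; ctr=2 reg=1
step 4: T1 LOAD ⇒ load; ctr=2 reg=2
step 5: T0 CAS ⇒ retry; ctr=2 reg=1
step 6: T1 CAS ⇒ ok; ctr=3 reg=2
step 7: T1 LOAD ⇒ load; ctr=3 reg=3
step 8: T1 CAS ⇒ ok; ctr=4 reg=3
step 9: T0 LOAD ⇒ load; ctr=4 reg=4
step 10: T1 LOAD ⇒ load; ctr=4 reg=4
step 11: T0 CAS ⇒ ok; ctr=5 reg=4
step 12: T0 LOAD ⇒ load; ctr=5 reg=5
step 13: T1 CAS ⇒ retry; ctr=5 reg=4
step 14: T1 LOAD ⇒ load; ctr=5 reg=5
step 15: T0 CAS ⇒ ok; ctr=6 reg=5
step 16: T0 LOAD ⇒ load; ctr=6 reg=6
step 17: T0 CAS ⇒ ok; ctr=7 reg=6
step 18: T1 CAS ⇒ retry; ctr=7 reg=5
Log disagrees first at step 15.

step = 15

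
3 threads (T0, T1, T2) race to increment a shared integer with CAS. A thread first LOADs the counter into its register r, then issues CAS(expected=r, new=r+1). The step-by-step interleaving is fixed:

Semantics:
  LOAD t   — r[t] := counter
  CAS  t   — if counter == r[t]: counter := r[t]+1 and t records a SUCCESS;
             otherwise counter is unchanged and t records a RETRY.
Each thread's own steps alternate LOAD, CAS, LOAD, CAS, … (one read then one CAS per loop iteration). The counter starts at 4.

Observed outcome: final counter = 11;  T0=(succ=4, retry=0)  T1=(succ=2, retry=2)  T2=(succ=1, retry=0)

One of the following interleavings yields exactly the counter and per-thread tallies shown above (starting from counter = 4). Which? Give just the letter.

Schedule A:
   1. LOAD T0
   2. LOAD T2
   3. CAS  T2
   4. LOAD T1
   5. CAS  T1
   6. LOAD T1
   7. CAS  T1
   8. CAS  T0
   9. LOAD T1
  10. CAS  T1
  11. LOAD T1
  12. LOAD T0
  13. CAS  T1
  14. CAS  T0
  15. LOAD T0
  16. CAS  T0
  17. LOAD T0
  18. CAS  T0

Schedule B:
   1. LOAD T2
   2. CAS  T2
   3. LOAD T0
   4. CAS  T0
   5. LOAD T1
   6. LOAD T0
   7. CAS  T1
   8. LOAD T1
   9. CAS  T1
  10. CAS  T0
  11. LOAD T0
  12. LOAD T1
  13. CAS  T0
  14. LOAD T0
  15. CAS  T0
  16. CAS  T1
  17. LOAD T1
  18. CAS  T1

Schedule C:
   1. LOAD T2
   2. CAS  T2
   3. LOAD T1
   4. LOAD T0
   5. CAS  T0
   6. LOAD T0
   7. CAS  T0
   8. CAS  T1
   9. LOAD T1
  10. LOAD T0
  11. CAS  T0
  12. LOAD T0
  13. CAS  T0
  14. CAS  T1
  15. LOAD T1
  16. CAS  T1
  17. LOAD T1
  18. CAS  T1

C

Simulating candidate C:
T2 LOAD — after: cnt=4, r=4 — load
T2 CAS — after: cnt=5, r=4 — ok
T1 LOAD — after: cnt=5, r=5 — load
T0 LOAD — after: cnt=5, r=5 — load
T0 CAS — after: cnt=6, r=5 — ok
T0 LOAD — after: cnt=6, r=6 — load
T0 CAS — after: cnt=7, r=6 — ok
T1 CAS — after: cnt=7, r=5 — retry
T1 LOAD — after: cnt=7, r=7 — load
T0 LOAD — after: cnt=7, r=7 — load
T0 CAS — after: cnt=8, r=7 — ok
T0 LOAD — after: cnt=8, r=8 — load
T0 CAS — after: cnt=9, r=8 — ok
T1 CAS — after: cnt=9, r=7 — retry
T1 LOAD — after: cnt=9, r=9 — load
T1 CAS — after: cnt=10, r=9 — ok
T1 LOAD — after: cnt=10, r=10 — load
T1 CAS — after: cnt=11, r=10 — ok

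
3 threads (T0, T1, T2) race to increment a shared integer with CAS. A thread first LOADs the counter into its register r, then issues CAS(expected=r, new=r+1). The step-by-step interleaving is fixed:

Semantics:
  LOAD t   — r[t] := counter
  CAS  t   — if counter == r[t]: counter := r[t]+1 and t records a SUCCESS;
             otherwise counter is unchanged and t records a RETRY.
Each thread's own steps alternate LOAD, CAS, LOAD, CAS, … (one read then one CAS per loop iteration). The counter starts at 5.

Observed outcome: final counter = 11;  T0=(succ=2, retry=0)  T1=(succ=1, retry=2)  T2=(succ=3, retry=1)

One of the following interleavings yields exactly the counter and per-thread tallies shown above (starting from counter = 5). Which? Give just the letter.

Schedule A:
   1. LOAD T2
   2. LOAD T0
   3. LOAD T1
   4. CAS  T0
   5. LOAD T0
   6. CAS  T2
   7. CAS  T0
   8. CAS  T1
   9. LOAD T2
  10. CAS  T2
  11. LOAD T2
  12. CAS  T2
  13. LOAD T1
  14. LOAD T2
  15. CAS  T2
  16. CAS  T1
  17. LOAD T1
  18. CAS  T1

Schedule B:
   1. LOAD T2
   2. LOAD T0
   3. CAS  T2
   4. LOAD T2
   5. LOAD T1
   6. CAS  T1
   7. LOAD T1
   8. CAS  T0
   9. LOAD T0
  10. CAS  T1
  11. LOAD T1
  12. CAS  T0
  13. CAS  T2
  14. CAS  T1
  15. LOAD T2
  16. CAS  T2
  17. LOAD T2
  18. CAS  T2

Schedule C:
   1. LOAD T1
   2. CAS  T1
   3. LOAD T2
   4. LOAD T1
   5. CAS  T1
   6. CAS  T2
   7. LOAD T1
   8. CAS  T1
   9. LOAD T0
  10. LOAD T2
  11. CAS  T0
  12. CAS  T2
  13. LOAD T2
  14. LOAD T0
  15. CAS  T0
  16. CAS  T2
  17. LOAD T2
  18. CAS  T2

Simulating candidate A:
1. LOAD T2 → mem=5 r[T2]=5 [LOAD]
2. LOAD T0 → mem=5 r[T0]=5 [LOAD]
3. LOAD T1 → mem=5 r[T1]=5 [LOAD]
4. CAS T0 → mem=6 r[T0]=5 [OK]
5. LOAD T0 → mem=6 r[T0]=6 [LOAD]
6. CAS T2 → mem=6 r[T2]=5 [RETRY]
7. CAS T0 → mem=7 r[T0]=6 [OK]
8. CAS T1 → mem=7 r[T1]=5 [RETRY]
9. LOAD T2 → mem=7 r[T2]=7 [LOAD]
10. CAS T2 → mem=8 r[T2]=7 [OK]
11. LOAD T2 → mem=8 r[T2]=8 [LOAD]
12. CAS T2 → mem=9 r[T2]=8 [OK]
13. LOAD T1 → mem=9 r[T1]=9 [LOAD]
14. LOAD T2 → mem=9 r[T2]=9 [LOAD]
15. CAS T2 → mem=10 r[T2]=9 [OK]
16. CAS T1 → mem=10 r[T1]=9 [RETRY]
17. LOAD T1 → mem=10 r[T1]=10 [LOAD]
18. CAS T1 → mem=11 r[T1]=10 [OK]

A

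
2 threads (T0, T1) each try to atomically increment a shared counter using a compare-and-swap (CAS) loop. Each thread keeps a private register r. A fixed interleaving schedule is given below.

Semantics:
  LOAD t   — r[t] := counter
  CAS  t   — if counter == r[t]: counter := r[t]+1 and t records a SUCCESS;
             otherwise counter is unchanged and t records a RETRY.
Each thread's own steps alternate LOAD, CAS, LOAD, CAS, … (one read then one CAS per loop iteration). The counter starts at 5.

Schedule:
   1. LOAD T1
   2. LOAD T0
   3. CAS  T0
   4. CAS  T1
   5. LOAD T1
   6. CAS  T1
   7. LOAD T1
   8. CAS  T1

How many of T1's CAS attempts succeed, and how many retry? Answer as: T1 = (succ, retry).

T1 = (2, 1)

   1) LOAD T1:  M=5  r_T1=5
   2) LOAD T0:  M=5  r_T0=5
   3) CAS  T0:  M=6  r_T0=5 ✓
   4) CAS  T1:  M=6  r_T1=5 ✗
   5) LOAD T1:  M=6  r_T1=6
   6) CAS  T1:  M=7  r_T1=6 ✓
   7) LOAD T1:  M=7  r_T1=7
   8) CAS  T1:  M=8  r_T1=7 ✓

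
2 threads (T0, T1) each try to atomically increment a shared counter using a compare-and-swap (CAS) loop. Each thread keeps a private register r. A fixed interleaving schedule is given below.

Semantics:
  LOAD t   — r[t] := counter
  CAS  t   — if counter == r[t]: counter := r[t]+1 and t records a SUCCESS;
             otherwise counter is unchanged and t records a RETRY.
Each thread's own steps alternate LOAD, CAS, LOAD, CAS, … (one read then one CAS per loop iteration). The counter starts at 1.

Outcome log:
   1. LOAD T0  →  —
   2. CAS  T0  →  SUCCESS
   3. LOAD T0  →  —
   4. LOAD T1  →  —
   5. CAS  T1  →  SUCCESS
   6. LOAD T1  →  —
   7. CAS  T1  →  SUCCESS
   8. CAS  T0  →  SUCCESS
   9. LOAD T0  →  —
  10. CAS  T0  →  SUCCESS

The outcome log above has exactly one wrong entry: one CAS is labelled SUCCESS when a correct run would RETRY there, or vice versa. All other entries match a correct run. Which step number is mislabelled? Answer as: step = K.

Re-executing:
#1 T0 reads 1
#2 T0 CAS(1→2) writes; counter now 2
#3 T0 reads 2
#4 T1 reads 2
#5 T1 CAS(2→3) writes; counter now 3
#6 T1 reads 3
#7 T1 CAS(3→4) writes; counter now 4
#8 T0 CAS(2→3) fails; counter now 4
#9 T0 reads 4
#10 T0 CAS(4→5) writes; counter now 5
Flip is step 8.

step = 8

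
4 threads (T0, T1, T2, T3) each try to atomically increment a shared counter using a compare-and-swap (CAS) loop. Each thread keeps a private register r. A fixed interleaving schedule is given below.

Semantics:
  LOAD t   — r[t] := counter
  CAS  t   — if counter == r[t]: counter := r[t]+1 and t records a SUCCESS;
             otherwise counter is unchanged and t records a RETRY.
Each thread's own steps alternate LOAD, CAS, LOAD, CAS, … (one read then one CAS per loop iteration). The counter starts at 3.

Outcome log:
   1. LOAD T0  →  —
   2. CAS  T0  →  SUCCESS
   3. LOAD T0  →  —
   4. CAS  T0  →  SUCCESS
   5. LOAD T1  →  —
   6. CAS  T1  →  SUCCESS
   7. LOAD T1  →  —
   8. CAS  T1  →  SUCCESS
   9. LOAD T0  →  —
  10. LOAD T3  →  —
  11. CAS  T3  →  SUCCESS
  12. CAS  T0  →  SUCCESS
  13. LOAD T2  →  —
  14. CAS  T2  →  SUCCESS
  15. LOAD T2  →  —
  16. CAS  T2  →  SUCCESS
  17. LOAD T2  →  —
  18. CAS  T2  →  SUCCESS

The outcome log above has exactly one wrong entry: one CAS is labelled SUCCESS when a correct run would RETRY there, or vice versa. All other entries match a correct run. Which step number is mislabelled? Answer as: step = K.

Re-executing:
1. LOAD T0 → mem=3 r[T0]=3 [LOAD]
2. CAS T0 → mem=4 r[T0]=3 [OK]
3. LOAD T0 → mem=4 r[T0]=4 [LOAD]
4. CAS T0 → mem=5 r[T0]=4 [OK]
5. LOAD T1 → mem=5 r[T1]=5 [LOAD]
6. CAS T1 → mem=6 r[T1]=5 [OK]
7. LOAD T1 → mem=6 r[T1]=6 [LOAD]
8. CAS T1 → mem=7 r[T1]=6 [OK]
9. LOAD T0 → mem=7 r[T0]=7 [LOAD]
10. LOAD T3 → mem=7 r[T3]=7 [LOAD]
11. CAS T3 → mem=8 r[T3]=7 [OK]
12. CAS T0 → mem=8 r[T0]=7 [RETRY]
13. LOAD T2 → mem=8 r[T2]=8 [LOAD]
14. CAS T2 → mem=9 r[T2]=8 [OK]
15. LOAD T2 → mem=9 r[T2]=9 [LOAD]
16. CAS T2 → mem=10 r[T2]=9 [OK]
17. LOAD T2 → mem=10 r[T2]=10 [LOAD]
18. CAS T2 → mem=11 r[T2]=10 [OK]
Log disagrees first at step 12.

step = 12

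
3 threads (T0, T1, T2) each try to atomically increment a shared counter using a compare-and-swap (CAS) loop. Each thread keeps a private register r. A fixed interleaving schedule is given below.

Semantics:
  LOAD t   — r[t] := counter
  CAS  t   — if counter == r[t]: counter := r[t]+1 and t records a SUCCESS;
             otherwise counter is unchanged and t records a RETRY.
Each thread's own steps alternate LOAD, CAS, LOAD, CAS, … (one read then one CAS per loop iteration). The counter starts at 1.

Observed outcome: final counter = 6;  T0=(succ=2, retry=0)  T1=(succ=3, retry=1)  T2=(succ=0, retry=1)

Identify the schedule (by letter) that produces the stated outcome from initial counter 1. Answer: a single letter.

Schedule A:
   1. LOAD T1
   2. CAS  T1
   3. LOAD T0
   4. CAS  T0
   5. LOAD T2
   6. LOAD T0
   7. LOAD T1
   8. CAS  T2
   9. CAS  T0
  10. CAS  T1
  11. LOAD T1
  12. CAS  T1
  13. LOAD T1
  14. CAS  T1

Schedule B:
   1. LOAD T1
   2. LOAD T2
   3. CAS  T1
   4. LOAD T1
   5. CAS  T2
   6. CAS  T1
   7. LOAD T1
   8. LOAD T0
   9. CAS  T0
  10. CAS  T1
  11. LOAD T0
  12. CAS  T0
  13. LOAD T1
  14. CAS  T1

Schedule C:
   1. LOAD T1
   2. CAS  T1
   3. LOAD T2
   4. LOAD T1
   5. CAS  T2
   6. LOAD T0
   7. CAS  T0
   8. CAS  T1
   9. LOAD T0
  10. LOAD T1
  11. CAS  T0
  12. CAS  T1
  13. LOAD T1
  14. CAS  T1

B

Tracing schedule B:
step 1: T1 LOAD ⇒ load; ctr=1 reg=1
step 2: T2 LOAD ⇒ load; ctr=1 reg=1
step 3: T1 CAS ⇒ ok; ctr=2 reg=1
step 4: T1 LOAD ⇒ load; ctr=2 reg=2
step 5: T2 CAS ⇒ retry; ctr=2 reg=1
step 6: T1 CAS ⇒ ok; ctr=3 reg=2
step 7: T1 LOAD ⇒ load; ctr=3 reg=3
step 8: T0 LOAD ⇒ load; ctr=3 reg=3
step 9: T0 CAS ⇒ ok; ctr=4 reg=3
step 10: T1 CAS ⇒ retry; ctr=4 reg=3
step 11: T0 LOAD ⇒ load; ctr=4 reg=4
step 12: T0 CAS ⇒ ok; ctr=5 reg=4
step 13: T1 LOAD ⇒ load; ctr=5 reg=5
step 14: T1 CAS ⇒ ok; ctr=6 reg=5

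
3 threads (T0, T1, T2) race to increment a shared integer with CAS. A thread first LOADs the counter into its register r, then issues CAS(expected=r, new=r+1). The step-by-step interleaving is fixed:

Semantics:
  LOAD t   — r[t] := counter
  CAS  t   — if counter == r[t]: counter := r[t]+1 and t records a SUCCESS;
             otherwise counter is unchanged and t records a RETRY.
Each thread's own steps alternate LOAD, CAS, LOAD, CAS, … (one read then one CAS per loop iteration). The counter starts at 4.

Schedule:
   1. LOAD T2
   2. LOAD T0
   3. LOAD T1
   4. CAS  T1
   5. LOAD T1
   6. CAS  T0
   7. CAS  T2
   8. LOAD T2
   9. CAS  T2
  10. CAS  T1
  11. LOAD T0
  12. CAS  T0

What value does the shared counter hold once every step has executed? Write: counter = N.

T2 LOAD — after: cnt=4, r=4 — load
T0 LOAD — after: cnt=4, r=4 — load
T1 LOAD — after: cnt=4, r=4 — load
T1 CAS — after: cnt=5, r=4 — ok
T1 LOAD — after: cnt=5, r=5 — load
T0 CAS — after: cnt=5, r=4 — retry
T2 CAS — after: cnt=5, r=4 — retry
T2 LOAD — after: cnt=5, r=5 — load
T2 CAS — after: cnt=6, r=5 — ok
T1 CAS — after: cnt=6, r=5 — retry
T0 LOAD — after: cnt=6, r=6 — load
T0 CAS — after: cnt=7, r=6 — ok

counter = 7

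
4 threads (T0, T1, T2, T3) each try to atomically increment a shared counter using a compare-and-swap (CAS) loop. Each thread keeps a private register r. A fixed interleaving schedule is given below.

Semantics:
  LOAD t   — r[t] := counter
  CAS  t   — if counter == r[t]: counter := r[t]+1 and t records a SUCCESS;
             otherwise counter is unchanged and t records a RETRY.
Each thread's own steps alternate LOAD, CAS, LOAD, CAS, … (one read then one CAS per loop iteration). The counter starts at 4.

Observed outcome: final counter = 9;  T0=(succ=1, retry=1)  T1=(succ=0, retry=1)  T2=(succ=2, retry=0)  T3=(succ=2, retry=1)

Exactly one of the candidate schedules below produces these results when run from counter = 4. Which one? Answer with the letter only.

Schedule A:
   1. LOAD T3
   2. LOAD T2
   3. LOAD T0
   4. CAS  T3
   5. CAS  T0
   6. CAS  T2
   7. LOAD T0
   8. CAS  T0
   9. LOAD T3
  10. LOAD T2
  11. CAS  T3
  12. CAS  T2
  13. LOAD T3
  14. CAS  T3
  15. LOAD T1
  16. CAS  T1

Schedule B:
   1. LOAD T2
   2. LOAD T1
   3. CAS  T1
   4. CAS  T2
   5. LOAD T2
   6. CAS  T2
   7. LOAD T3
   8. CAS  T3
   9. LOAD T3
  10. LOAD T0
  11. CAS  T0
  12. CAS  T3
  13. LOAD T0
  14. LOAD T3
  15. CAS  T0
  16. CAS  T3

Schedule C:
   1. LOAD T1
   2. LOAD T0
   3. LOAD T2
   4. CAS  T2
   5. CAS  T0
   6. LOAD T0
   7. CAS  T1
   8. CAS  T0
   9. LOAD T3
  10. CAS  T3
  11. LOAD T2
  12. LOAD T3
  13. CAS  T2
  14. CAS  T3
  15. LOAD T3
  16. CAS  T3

Simulating candidate C:
   1) LOAD T1:  M=4  r_T1=4
   2) LOAD T0:  M=4  r_T0=4
   3) LOAD T2:  M=4  r_T2=4
   4) CAS  T2:  M=5  r_T2=4 ✓
   5) CAS  T0:  M=5  r_T0=4 ✗
   6) LOAD T0:  M=5  r_T0=5
   7) CAS  T1:  M=5  r_T1=4 ✗
   8) CAS  T0:  M=6  r_T0=5 ✓
   9) LOAD T3:  M=6  r_T3=6
  10) CAS  T3:  M=7  r_T3=6 ✓
  11) LOAD T2:  M=7  r_T2=7
  12) LOAD T3:  M=7  r_T3=7
  13) CAS  T2:  M=8  r_T2=7 ✓
  14) CAS  T3:  M=8  r_T3=7 ✗
  15) LOAD T3:  M=8  r_T3=8
  16) CAS  T3:  M=9  r_T3=8 ✓

C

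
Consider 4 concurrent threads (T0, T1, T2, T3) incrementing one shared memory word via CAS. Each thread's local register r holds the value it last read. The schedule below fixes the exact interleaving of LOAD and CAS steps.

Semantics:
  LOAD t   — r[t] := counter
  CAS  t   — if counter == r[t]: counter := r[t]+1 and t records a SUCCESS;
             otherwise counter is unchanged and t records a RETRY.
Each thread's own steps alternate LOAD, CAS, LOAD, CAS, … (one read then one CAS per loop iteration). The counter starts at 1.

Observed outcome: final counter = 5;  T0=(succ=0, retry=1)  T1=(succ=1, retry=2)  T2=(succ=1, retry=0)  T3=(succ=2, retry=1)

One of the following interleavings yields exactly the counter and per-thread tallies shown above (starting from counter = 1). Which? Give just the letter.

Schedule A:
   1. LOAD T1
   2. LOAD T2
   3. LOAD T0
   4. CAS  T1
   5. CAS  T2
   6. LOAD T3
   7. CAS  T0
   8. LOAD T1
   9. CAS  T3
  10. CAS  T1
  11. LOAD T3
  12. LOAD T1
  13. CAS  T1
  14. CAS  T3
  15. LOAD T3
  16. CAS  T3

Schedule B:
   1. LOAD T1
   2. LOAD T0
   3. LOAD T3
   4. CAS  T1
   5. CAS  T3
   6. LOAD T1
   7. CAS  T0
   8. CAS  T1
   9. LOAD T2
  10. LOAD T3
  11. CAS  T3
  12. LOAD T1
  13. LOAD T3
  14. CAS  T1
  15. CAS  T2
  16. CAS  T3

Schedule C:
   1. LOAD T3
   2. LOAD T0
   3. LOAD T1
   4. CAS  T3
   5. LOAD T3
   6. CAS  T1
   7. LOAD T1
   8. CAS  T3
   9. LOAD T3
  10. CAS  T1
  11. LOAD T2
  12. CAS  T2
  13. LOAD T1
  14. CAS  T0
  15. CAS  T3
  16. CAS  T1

Run C:
   1) LOAD T3:  M=1  r_T3=1
   2) LOAD T0:  M=1  r_T0=1
   3) LOAD T1:  M=1  r_T1=1
   4) CAS  T3:  M=2  r_T3=1 ✓
   5) LOAD T3:  M=2  r_T3=2
   6) CAS  T1:  M=2  r_T1=1 ✗
   7) LOAD T1:  M=2  r_T1=2
   8) CAS  T3:  M=3  r_T3=2 ✓
   9) LOAD T3:  M=3  r_T3=3
  10) CAS  T1:  M=3  r_T1=2 ✗
  11) LOAD T2:  M=3  r_T2=3
  12) CAS  T2:  M=4  r_T2=3 ✓
  13) LOAD T1:  M=4  r_T1=4
  14) CAS  T0:  M=4  r_T0=1 ✗
  15) CAS  T3:  M=4  r_T3=3 ✗
  16) CAS  T1:  M=5  r_T1=4 ✓

C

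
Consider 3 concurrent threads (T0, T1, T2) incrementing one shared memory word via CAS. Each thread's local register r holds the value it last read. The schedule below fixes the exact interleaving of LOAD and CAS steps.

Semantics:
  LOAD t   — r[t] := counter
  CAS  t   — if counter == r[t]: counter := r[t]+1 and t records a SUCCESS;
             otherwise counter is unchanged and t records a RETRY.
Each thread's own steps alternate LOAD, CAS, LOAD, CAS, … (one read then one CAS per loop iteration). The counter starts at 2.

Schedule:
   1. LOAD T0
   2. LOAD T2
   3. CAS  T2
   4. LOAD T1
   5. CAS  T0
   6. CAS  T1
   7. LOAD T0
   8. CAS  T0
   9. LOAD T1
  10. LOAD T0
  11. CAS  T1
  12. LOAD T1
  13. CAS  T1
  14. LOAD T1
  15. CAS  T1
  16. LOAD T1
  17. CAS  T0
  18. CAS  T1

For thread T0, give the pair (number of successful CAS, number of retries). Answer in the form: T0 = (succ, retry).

T0 = (1, 2)

1. LOAD T0 → mem=2 r[T0]=2 [LOAD]
2. LOAD T2 → mem=2 r[T2]=2 [LOAD]
3. CAS T2 → mem=3 r[T2]=2 [OK]
4. LOAD T1 → mem=3 r[T1]=3 [LOAD]
5. CAS T0 → mem=3 r[T0]=2 [RETRY]
6. CAS T1 → mem=4 r[T1]=3 [OK]
7. LOAD T0 → mem=4 r[T0]=4 [LOAD]
8. CAS T0 → mem=5 r[T0]=4 [OK]
9. LOAD T1 → mem=5 r[T1]=5 [LOAD]
10. LOAD T0 → mem=5 r[T0]=5 [LOAD]
11. CAS T1 → mem=6 r[T1]=5 [OK]
12. LOAD T1 → mem=6 r[T1]=6 [LOAD]
13. CAS T1 → mem=7 r[T1]=6 [OK]
14. LOAD T1 → mem=7 r[T1]=7 [LOAD]
15. CAS T1 → mem=8 r[T1]=7 [OK]
16. LOAD T1 → mem=8 r[T1]=8 [LOAD]
17. CAS T0 → mem=8 r[T0]=5 [RETRY]
18. CAS T1 → mem=9 r[T1]=8 [OK]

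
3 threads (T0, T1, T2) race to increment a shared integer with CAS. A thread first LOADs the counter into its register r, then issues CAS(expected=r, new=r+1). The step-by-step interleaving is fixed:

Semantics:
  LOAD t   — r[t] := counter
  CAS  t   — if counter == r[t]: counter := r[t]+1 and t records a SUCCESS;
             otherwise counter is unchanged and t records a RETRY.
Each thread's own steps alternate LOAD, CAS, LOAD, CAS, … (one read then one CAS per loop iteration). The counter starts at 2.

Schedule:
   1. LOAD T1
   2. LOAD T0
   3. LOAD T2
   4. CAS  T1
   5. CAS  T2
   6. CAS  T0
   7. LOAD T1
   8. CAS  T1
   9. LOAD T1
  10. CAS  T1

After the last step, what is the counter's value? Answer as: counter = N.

counter = 5

[1] T1.load  rd  (counter 2, T1.r 2)
[2] T0.load  rd  (counter 2, T0.r 2)
[3] T2.load  rd  (counter 2, T2.r 2)
[4] T1.cas  hit  (counter 3, T1.r 2)
[5] T2.cas  miss  (counter 3, T2.r 2)
[6] T0.cas  miss  (counter 3, T0.r 2)
[7] T1.load  rd  (counter 3, T1.r 3)
[8] T1.cas  hit  (counter 4, T1.r 3)
[9] T1.load  rd  (counter 4, T1.r 4)
[10] T1.cas  hit  (counter 5, T1.r 4)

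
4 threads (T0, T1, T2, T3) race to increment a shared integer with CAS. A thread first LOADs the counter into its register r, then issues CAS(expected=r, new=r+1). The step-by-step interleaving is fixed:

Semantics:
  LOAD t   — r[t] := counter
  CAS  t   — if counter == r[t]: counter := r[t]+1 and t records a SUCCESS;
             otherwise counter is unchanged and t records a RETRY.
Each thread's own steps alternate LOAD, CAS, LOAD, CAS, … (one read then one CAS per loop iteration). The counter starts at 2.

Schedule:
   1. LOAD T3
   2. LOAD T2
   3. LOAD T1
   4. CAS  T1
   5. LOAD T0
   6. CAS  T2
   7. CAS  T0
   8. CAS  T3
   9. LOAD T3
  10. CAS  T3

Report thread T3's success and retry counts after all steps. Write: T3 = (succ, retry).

   1) LOAD T3:  M=2  r_T3=2
   2) LOAD T2:  M=2  r_T2=2
   3) LOAD T1:  M=2  r_T1=2
   4) CAS  T1:  M=3  r_T1=2 ✓
   5) LOAD T0:  M=3  r_T0=3
   6) CAS  T2:  M=3  r_T2=2 ✗
   7) CAS  T0:  M=4  r_T0=3 ✓
   8) CAS  T3:  M=4  r_T3=2 ✗
   9) LOAD T3:  M=4  r_T3=4
  10) CAS  T3:  M=5  r_T3=4 ✓

T3 = (1, 1)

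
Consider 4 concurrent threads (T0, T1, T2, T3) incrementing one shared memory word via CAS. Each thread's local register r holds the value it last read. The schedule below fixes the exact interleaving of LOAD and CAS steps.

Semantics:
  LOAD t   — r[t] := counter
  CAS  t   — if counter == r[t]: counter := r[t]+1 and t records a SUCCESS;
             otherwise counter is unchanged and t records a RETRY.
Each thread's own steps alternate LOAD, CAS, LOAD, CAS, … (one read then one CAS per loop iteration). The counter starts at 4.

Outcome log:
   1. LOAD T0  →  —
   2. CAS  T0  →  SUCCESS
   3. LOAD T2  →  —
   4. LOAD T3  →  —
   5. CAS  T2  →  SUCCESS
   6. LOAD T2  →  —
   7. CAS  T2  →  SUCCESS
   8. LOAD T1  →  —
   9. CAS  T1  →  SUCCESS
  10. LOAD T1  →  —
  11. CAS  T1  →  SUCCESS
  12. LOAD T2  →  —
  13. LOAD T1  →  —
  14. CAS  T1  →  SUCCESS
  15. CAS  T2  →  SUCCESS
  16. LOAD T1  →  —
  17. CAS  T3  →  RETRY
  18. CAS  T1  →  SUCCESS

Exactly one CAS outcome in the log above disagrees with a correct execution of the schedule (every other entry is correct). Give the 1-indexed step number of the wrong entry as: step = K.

step = 15

Reference trace:
step 1: T0 LOAD ⇒ load; ctr=4 reg=4
step 2: T0 CAS ⇒ ok; ctr=5 reg=4
step 3: T2 LOAD ⇒ load; ctr=5 reg=5
step 4: T3 LOAD ⇒ load; ctr=5 reg=5
step 5: T2 CAS ⇒ ok; ctr=6 reg=5
step 6: T2 LOAD ⇒ load; ctr=6 reg=6
step 7: T2 CAS ⇒ ok; ctr=7 reg=6
step 8: T1 LOAD ⇒ load; ctr=7 reg=7
step 9: T1 CAS ⇒ ok; ctr=8 reg=7
step 10: T1 LOAD ⇒ load; ctr=8 reg=8
step 11: T1 CAS ⇒ ok; ctr=9 reg=8
step 12: T2 LOAD ⇒ load; ctr=9 reg=9
step 13: T1 LOAD ⇒ load; ctr=9 reg=9
step 14: T1 CAS ⇒ ok; ctr=10 reg=9
step 15: T2 CAS ⇒ retry; ctr=10 reg=9
step 16: T1 LOAD ⇒ load; ctr=10 reg=10
step 17: T3 CAS ⇒ retry; ctr=10 reg=5
step 18: T1 CAS ⇒ ok; ctr=11 reg=10
Mismatch at 15.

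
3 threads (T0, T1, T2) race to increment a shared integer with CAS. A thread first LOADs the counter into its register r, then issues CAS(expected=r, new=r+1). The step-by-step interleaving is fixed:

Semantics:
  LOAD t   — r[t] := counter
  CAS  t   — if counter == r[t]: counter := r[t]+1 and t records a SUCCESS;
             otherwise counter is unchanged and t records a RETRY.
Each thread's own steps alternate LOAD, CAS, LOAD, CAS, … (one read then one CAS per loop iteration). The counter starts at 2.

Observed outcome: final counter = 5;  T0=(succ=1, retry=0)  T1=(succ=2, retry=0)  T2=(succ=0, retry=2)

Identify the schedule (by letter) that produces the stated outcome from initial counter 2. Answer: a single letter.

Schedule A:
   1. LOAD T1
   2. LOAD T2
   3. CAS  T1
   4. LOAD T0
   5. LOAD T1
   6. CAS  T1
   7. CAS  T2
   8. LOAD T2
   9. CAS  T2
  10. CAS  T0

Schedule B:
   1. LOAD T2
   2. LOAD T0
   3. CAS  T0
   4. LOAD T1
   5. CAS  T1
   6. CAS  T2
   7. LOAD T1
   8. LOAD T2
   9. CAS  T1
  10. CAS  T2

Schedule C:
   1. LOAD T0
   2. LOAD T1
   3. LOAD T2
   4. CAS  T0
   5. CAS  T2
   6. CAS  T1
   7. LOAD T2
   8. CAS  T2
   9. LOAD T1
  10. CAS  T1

B

Simulating candidate B:
1. LOAD T2 → mem=2 r[T2]=2 [LOAD]
2. LOAD T0 → mem=2 r[T0]=2 [LOAD]
3. CAS T0 → mem=3 r[T0]=2 [OK]
4. LOAD T1 → mem=3 r[T1]=3 [LOAD]
5. CAS T1 → mem=4 r[T1]=3 [OK]
6. CAS T2 → mem=4 r[T2]=2 [RETRY]
7. LOAD T1 → mem=4 r[T1]=4 [LOAD]
8. LOAD T2 → mem=4 r[T2]=4 [LOAD]
9. CAS T1 → mem=5 r[T1]=4 [OK]
10. CAS T2 → mem=5 r[T2]=4 [RETRY]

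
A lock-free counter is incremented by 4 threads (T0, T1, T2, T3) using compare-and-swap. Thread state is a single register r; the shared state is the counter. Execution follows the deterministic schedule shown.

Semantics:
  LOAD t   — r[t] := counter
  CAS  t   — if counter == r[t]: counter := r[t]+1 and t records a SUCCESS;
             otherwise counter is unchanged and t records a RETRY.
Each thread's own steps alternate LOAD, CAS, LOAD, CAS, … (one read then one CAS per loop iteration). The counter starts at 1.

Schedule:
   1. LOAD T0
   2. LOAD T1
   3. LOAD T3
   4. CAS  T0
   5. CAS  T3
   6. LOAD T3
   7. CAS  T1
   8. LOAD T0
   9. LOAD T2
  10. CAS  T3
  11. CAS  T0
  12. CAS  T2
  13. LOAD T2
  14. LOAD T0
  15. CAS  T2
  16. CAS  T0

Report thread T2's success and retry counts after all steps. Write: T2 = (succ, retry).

[1] T0.load  rd  (counter 1, T0.r 1)
[2] T1.load  rd  (counter 1, T1.r 1)
[3] T3.load  rd  (counter 1, T3.r 1)
[4] T0.cas  hit  (counter 2, T0.r 1)
[5] T3.cas  miss  (counter 2, T3.r 1)
[6] T3.load  rd  (counter 2, T3.r 2)
[7] T1.cas  miss  (counter 2, T1.r 1)
[8] T0.load  rd  (counter 2, T0.r 2)
[9] T2.load  rd  (counter 2, T2.r 2)
[10] T3.cas  hit  (counter 3, T3.r 2)
[11] T0.cas  miss  (counter 3, T0.r 2)
[12] T2.cas  miss  (counter 3, T2.r 2)
[13] T2.load  rd  (counter 3, T2.r 3)
[14] T0.load  rd  (counter 3, T0.r 3)
[15] T2.cas  hit  (counter 4, T2.r 3)
[16] T0.cas  miss  (counter 4, T0.r 3)

T2 = (1, 1)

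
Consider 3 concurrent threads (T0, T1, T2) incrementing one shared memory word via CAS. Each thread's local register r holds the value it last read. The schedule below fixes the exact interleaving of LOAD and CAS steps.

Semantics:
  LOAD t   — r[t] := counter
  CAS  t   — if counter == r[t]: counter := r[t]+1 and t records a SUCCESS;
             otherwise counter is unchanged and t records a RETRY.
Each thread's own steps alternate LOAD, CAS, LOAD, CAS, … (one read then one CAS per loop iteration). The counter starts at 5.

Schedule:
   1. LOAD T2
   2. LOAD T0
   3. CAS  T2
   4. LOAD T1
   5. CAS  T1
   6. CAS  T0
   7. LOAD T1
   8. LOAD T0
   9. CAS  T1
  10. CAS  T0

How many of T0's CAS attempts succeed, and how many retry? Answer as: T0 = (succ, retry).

T0 = (0, 2)

[1] T2.load  rd  (counter 5, T2.r 5)
[2] T0.load  rd  (counter 5, T0.r 5)
[3] T2.cas  hit  (counter 6, T2.r 5)
[4] T1.load  rd  (counter 6, T1.r 6)
[5] T1.cas  hit  (counter 7, T1.r 6)
[6] T0.cas  miss  (counter 7, T0.r 5)
[7] T1.load  rd  (counter 7, T1.r 7)
[8] T0.load  rd  (counter 7, T0.r 7)
[9] T1.cas  hit  (counter 8, T1.r 7)
[10] T0.cas  miss  (counter 8, T0.r 7)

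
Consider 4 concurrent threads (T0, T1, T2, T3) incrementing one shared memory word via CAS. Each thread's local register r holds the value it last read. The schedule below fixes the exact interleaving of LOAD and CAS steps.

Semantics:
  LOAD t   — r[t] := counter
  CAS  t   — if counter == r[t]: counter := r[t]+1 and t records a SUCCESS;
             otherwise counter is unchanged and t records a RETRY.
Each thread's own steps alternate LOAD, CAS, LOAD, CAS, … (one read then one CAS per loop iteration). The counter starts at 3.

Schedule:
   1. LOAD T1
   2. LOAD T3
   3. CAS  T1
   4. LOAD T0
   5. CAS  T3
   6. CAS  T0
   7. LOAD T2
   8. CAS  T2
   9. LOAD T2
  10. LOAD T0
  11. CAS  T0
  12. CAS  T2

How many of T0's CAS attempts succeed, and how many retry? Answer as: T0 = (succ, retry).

T0 = (2, 0)

   1) LOAD T1:  M=3  r_T1=3
   2) LOAD T3:  M=3  r_T3=3
   3) CAS  T1:  M=4  r_T1=3 ✓
   4) LOAD T0:  M=4  r_T0=4
   5) CAS  T3:  M=4  r_T3=3 ✗
   6) CAS  T0:  M=5  r_T0=4 ✓
   7) LOAD T2:  M=5  r_T2=5
   8) CAS  T2:  M=6  r_T2=5 ✓
   9) LOAD T2:  M=6  r_T2=6
  10) LOAD T0:  M=6  r_T0=6
  11) CAS  T0:  M=7  r_T0=6 ✓
  12) CAS  T2:  M=7  r_T2=6 ✗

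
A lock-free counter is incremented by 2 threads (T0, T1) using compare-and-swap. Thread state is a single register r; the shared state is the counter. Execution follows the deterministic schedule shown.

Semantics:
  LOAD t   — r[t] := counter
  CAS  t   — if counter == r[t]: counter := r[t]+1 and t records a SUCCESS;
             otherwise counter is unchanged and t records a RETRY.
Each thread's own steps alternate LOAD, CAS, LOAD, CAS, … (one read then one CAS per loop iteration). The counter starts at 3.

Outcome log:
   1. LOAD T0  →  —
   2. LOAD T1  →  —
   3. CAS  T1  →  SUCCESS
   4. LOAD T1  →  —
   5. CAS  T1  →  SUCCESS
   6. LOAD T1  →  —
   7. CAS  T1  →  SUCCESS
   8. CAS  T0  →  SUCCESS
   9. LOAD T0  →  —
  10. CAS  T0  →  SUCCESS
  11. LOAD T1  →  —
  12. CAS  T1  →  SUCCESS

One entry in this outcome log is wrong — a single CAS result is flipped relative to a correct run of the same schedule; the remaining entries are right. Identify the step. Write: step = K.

step = 8

Correct run:
T0 LOAD — after: cnt=3, r=3 — load
T1 LOAD — after: cnt=3, r=3 — load
T1 CAS — after: cnt=4, r=3 — ok
T1 LOAD — after: cnt=4, r=4 — load
T1 CAS — after: cnt=5, r=4 — ok
T1 LOAD — after: cnt=5, r=5 — load
T1 CAS — after: cnt=6, r=5 — ok
T0 CAS — after: cnt=6, r=3 — retry
T0 LOAD — after: cnt=6, r=6 — load
T0 CAS — after: cnt=7, r=6 — ok
T1 LOAD — after: cnt=7, r=7 — load
T1 CAS — after: cnt=8, r=7 — ok
Log disagrees first at step 8.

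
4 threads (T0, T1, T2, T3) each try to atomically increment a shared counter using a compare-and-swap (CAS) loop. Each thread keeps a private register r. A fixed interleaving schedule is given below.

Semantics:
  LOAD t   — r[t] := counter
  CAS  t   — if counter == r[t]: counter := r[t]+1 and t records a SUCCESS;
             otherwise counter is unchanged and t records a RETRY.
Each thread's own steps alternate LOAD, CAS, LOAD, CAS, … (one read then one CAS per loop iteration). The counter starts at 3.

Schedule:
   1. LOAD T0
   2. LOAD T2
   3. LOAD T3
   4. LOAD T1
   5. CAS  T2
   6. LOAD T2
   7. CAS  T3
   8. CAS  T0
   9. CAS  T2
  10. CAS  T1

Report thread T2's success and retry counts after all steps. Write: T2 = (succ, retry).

   1) LOAD T0:  M=3  r_T0=3
   2) LOAD T2:  M=3  r_T2=3
   3) LOAD T3:  M=3  r_T3=3
   4) LOAD T1:  M=3  r_T1=3
   5) CAS  T2:  M=4  r_T2=3 ✓
   6) LOAD T2:  M=4  r_T2=4
   7) CAS  T3:  M=4  r_T3=3 ✗
   8) CAS  T0:  M=4  r_T0=3 ✗
   9) CAS  T2:  M=5  r_T2=4 ✓
  10) CAS  T1:  M=5  r_T1=3 ✗

T2 = (2, 0)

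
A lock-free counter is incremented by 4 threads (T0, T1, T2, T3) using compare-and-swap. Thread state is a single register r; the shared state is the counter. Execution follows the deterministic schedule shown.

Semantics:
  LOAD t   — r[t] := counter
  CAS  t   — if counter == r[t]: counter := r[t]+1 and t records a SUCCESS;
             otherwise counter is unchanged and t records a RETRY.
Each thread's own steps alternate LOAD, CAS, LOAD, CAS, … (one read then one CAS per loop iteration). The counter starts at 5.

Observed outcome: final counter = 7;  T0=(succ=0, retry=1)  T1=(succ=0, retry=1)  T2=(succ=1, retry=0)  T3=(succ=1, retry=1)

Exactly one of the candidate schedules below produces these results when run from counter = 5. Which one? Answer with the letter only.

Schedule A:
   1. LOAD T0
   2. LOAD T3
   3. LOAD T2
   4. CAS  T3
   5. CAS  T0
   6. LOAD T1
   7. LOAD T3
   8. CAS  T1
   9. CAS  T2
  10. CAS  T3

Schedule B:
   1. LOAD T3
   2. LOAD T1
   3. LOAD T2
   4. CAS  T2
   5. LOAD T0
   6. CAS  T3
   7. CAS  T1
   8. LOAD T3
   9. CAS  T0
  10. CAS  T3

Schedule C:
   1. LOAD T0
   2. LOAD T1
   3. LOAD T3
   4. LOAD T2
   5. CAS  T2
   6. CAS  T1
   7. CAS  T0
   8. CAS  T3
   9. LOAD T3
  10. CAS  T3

C

Simulating candidate C:
   1) LOAD T0:  M=5  r_T0=5
   2) LOAD T1:  M=5  r_T1=5
   3) LOAD T3:  M=5  r_T3=5
   4) LOAD T2:  M=5  r_T2=5
   5) CAS  T2:  M=6  r_T2=5 ✓
   6) CAS  T1:  M=6  r_T1=5 ✗
   7) CAS  T0:  M=6  r_T0=5 ✗
   8) CAS  T3:  M=6  r_T3=5 ✗
   9) LOAD T3:  M=6  r_T3=6
  10) CAS  T3:  M=7  r_T3=6 ✓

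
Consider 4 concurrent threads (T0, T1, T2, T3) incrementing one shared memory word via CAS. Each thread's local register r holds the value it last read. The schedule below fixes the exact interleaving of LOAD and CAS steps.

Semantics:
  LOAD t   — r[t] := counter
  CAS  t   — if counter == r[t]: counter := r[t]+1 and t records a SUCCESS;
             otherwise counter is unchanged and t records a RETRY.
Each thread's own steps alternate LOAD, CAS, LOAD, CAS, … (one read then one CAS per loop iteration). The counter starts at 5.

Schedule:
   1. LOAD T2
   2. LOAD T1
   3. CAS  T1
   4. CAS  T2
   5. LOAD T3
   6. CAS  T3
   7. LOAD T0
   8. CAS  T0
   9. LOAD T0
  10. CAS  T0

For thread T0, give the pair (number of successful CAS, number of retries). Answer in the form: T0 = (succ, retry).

T0 = (2, 0)

T2 LOAD — after: cnt=5, r=5 — load
T1 LOAD — after: cnt=5, r=5 — load
T1 CAS — after: cnt=6, r=5 — ok
T2 CAS — after: cnt=6, r=5 — retry
T3 LOAD — after: cnt=6, r=6 — load
T3 CAS — after: cnt=7, r=6 — ok
T0 LOAD — after: cnt=7, r=7 — load
T0 CAS — after: cnt=8, r=7 — ok
T0 LOAD — after: cnt=8, r=8 — load
T0 CAS — after: cnt=9, r=8 — ok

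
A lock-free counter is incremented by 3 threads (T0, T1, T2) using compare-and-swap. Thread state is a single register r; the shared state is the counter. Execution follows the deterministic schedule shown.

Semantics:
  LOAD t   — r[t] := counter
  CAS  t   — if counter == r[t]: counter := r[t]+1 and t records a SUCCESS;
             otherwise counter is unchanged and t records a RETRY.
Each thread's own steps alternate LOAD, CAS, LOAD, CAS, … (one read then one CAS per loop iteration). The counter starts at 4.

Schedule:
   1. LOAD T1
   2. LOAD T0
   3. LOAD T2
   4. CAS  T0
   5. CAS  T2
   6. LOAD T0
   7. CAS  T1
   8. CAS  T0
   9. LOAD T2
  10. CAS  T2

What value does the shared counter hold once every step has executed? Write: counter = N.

counter = 7

#1 T1 reads 4
#2 T0 reads 4
#3 T2 reads 4
#4 T0 CAS(4→5) writes; counter now 5
#5 T2 CAS(4→5) fails; counter now 5
#6 T0 reads 5
#7 T1 CAS(4→5) fails; counter now 5
#8 T0 CAS(5→6) writes; counter now 6
#9 T2 reads 6
#10 T2 CAS(6→7) writes; counter now 7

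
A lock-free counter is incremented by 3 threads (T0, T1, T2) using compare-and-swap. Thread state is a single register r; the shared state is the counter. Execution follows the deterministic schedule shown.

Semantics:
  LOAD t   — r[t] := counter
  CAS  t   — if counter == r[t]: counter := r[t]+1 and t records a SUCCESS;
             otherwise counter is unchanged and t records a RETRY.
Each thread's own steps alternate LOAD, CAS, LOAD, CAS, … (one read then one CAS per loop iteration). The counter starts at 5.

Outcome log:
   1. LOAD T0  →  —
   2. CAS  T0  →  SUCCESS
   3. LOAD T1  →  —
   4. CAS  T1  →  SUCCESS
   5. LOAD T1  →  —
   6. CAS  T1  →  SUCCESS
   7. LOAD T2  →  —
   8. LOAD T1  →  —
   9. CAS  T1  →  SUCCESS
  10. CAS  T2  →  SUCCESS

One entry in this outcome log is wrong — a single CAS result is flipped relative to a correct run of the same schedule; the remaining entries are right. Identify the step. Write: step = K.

step = 10

Reference trace:
1. LOAD T0 → mem=5 r[T0]=5 [LOAD]
2. CAS T0 → mem=6 r[T0]=5 [OK]
3. LOAD T1 → mem=6 r[T1]=6 [LOAD]
4. CAS T1 → mem=7 r[T1]=6 [OK]
5. LOAD T1 → mem=7 r[T1]=7 [LOAD]
6. CAS T1 → mem=8 r[T1]=7 [OK]
7. LOAD T2 → mem=8 r[T2]=8 [LOAD]
8. LOAD T1 → mem=8 r[T1]=8 [LOAD]
9. CAS T1 → mem=9 r[T1]=8 [OK]
10. CAS T2 → mem=9 r[T2]=8 [RETRY]
Log disagrees first at step 10.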